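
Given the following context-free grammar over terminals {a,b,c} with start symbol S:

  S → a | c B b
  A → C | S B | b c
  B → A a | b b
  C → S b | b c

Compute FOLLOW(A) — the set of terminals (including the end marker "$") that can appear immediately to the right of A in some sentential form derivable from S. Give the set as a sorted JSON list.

FIRST iteration:
iter 1:
  A via A→b c: +{b}
  B via B→A a: +{b}
  C via C→b c: +{b}
  S via S→a: +{a}
  S via S→c B b: +{c}
  S: {a,c}  A: {b}  B: {b}  C: {b}
iter 2:
  A via A→S B: +{a,c}
  B via B→A a: +{a,c}
  C via C→S b: +{a,c}
  S: {a,c}  A: {a,b,c}  B: {a,b,c}  C: {a,b,c}
iter 3: (stable)
  S: {a,c}  A: {a,b,c}  B: {a,b,c}  C: {a,b,c}

FOLLOW iteration:
seed FOLLOW(S) with $
round 1:
  A→S B: FOLLOW(S) ⊇ FIRST(B) = {a,b,c}; new: +{a,b,c}
  B→A a: FOLLOW(A) ⊇ FIRST(a) = {a}; new: +{a}
  S→c B b: FOLLOW(B) ⊇ FIRST(b) = {b}; new: +{b}
  FOLLOW(S)={$,a,b,c}  FOLLOW(A)={a}  FOLLOW(B)={b}  FOLLOW(C)={}
round 2:
  A→C: FOLLOW(C) ⊇ FOLLOW(A) ⊇ {a}; new: +{a}
  A→S B: FOLLOW(B) ⊇ FOLLOW(A) ⊇ {a}; new: +{a}
  FOLLOW(S)={$,a,b,c}  FOLLOW(A)={a}  FOLLOW(B)={a,b}  FOLLOW(C)={a}
round 3: — fixpoint
  FOLLOW(S)={$,a,b,c}  FOLLOW(A)={a}  FOLLOW(B)={a,b}  FOLLOW(C)={a}

FOLLOW(A) = ["a"]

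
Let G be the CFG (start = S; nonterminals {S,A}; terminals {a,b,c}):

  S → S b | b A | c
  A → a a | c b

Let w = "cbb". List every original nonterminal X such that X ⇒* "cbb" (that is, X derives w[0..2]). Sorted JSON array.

CNF form of G:
  S -> S T2 | T2 A | c
  A -> T0 T0 | T1 T2
  T0 -> a
  T1 -> c
  T2 -> b

CYK table (by increasing span), restricted to cells inside w[0..2]:
  [0..0]={S,T1}  "c"  orig:{S}
  [1..1]={T2}  "b"  orig:{}
  [2..2]={T2}  "b"  orig:{}
  [0..1]={A,S}  "cb"
  [1..2]=∅  "bb"
  [0..2]={S}  "cbb"

Original NTs in T[0,2] deriving "cbb": ["S"]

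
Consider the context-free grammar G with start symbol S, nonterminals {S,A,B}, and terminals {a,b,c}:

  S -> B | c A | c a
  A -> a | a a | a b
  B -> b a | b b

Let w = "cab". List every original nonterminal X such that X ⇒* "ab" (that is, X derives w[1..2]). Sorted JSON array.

Convert to CNF:
  S -> T1 T0 | T1 T1 | T2 A | T2 T0
  A -> T0 T0 | T0 T1 | a
  B -> T1 T0 | T1 T1
  T0 -> a
  T1 -> b
  T2 -> c

Fill CYK table bottom-up (cells [i..j] with 1 ≤ i ≤ j ≤ 2 only):
  cell(1,1) a: {A,T0}  orig:{A}
  cell(2,2) b: {T1}  orig:{}
  cell(1,2) ab: {A}

Original NTs in T[1,2] deriving "ab": ["A"]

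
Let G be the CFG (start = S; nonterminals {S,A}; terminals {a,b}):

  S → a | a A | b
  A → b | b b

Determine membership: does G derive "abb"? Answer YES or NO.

Convert to CNF:
  S -> T1 A | a | b
  A -> T0 T0 | b
  T0 -> b
  T1 -> a

Fill CYK table bottom-up:
  T[0,0] 'a' = {S,T1}  orig:{S}
  T[1,1] 'b' = {A,S,T0}  orig:{A,S}
  T[2,2] 'b' = {A,S,T0}  orig:{A,S}
  T[0,1] 'ab' = {S}
  T[1,2] 'bb' = {A}
  T[0,2] 'abb' = {S}

S ∈ T[0,2] ⇒ YES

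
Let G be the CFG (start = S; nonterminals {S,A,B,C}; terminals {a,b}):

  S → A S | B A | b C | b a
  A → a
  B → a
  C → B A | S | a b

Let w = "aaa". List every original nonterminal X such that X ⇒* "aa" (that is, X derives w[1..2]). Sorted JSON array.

CNF form of G:
  S -> A S | B A | T1 C | T1 T0
  A -> a
  B -> a
  C -> A S | B A | T0 T1 | T1 C | T1 T0
  T0 -> a
  T1 -> b

CYK fill (cells [i..j] with 1 ≤ i ≤ j ≤ 2 only):
  [1..1]={A,B,T0}  "a"  orig:{A,B}
  [2..2]={A,B,T0}  "a"  orig:{A,B}
  [1..2]={C,S}  "aa"

Original NTs in T[1,2] deriving "aa": ["C", "S"]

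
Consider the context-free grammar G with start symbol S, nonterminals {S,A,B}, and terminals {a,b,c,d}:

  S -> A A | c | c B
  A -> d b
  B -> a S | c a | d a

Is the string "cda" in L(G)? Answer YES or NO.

CNF form of G:
  S -> A A | T3 B | c
  A -> T0 T1
  B -> T0 T2 | T2 S | T3 T2
  T0 -> d
  T1 -> b
  T2 -> a
  T3 -> c

CYK fill:
  T[0,0] 'c' = {S,T3}  orig:{S}
  T[1,1] 'd' = {T0}  orig:{}
  T[2,2] 'a' = {T2}  orig:{}
  T[0,1] 'cd' = ∅
  T[1,2] 'da' = {B}
  T[0,2] 'cda' = {S}

S ∈ T[0,2] ⇒ YES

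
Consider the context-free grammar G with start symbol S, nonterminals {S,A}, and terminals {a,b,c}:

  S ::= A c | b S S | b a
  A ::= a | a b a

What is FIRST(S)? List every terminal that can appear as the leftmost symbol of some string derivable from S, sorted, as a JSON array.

FIRST iteration:
round 1:
  A via A→a: +{a}
  S via S→A c: +{a}
  S via S→b S S: +{b}
  FIRST[S]={a,b}  FIRST[A]={a}
round 2: — fixpoint
  FIRST[S]={a,b}  FIRST[A]={a}

FIRST(S) = ["a", "b"]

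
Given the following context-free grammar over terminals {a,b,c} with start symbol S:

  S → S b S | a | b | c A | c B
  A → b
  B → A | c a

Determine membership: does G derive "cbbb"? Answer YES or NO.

CNF form of G:
  S -> S X3 | T0 A | T0 B | a | b
  A -> b
  B -> T0 T1 | b
  T0 -> c
  T1 -> a
  T2 -> b
  X3 -> T2 S

Fill CYK table bottom-up:
  cell(0,0) c: {T0}  orig:{}
  cell(1,1) b: {A,B,S,T2}  orig:{A,B,S}
  cell(2,2) b: {A,B,S,T2}  orig:{A,B,S}
  cell(3,3) b: {A,B,S,T2}  orig:{A,B,S}
  cell(0,1) cb: {S}
  cell(1,2) bb: {X3}  orig:{}
  cell(2,3) bb: {X3}  orig:{}
  cell(0,2) cbb: ∅
  cell(1,3) bbb: {S}
  cell(0,3) cbbb: {S}

S ∈ T[0,3] ⇒ YES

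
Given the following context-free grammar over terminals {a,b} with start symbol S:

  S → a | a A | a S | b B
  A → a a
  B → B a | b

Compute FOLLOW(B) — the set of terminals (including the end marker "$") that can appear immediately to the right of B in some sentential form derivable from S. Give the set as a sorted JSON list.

Compute FIRST by fixpoint:
round 1:
  A via A→a a: +{a}
  B via B→b: +{b}
  S via S→a: +{a}
  S via S→b B: +{b}
  FIRST[S]={a,b}  FIRST[A]={a}  FIRST[B]={b}
round 2: (stable)
  FIRST[S]={a,b}  FIRST[A]={a}  FIRST[B]={b}

FOLLOW iteration:
initialize: $ ∈ FOLLOW(S)
iter 1:
  B→B a: FOLLOW(B) ⊇ FIRST(a) = {a}; new: +{a}
  S→a A: FOLLOW(A) ⊇ FOLLOW(S) ⊇ {$}; new: +{$}
  S→b B: FOLLOW(B) ⊇ FOLLOW(S) ⊇ {$}; new: +{$}
  FOLLOW[S]={$}  FOLLOW[A]={$}  FOLLOW[B]={$,a}
iter 2: (stable)
  FOLLOW[S]={$}  FOLLOW[A]={$}  FOLLOW[B]={$,a}

FOLLOW(B) = ["$", "a"]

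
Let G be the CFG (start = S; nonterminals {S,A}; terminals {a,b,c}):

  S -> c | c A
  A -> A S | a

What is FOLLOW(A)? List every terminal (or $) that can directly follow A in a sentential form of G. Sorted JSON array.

FIRST sets, iterate to fixpoint:
[1]
  A via A→a: +{a}
  S via S→c: +{c}
  FIRST(S)={c}  FIRST(A)={a}
[2] (no change)
  FIRST(S)={c}  FIRST(A)={a}

FOLLOW iteration:
initialize: $ ∈ FOLLOW(S)
round 1:
  A→A S: FOLLOW(A) ⊇ FIRST(S) = {c}; new: +{c}
  A→A S: FOLLOW(S) ⊇ FOLLOW(A) ⊇ {c}; new: +{c}
  S→c A: FOLLOW(A) ⊇ FOLLOW(S) ⊇ {$,c}; new: +{$}
  S: {$,c}  A: {$,c}
round 2: (stable)
  S: {$,c}  A: {$,c}

FOLLOW(A) = ["$", "c"]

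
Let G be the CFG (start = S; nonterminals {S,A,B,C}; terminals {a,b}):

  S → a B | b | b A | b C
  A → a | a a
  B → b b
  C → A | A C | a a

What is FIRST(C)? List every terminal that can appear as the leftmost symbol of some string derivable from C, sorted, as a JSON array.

FIRST sets, iterate to fixpoint:
iter 1:
  A via A→a: +{a}
  B via B→b b: +{b}
  C via C→A: +{a}
  S via S→a B: +{a}
  S via S→b: +{b}
  FIRST(S)={a,b}  FIRST(A)={a}  FIRST(B)={b}  FIRST(C)={a}
iter 2: (stable)
  FIRST(S)={a,b}  FIRST(A)={a}  FIRST(B)={b}  FIRST(C)={a}

FIRST(C) = ["a"]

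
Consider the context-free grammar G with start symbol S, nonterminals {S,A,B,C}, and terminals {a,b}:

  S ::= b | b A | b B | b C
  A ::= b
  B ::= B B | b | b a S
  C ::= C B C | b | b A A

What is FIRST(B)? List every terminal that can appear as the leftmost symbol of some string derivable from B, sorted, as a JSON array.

Compute FIRST by fixpoint:
pass 1:
  A via A→b: +{b}
  B via B→b: +{b}
  C via C→b: +{b}
  S via S→b: +{b}
  FIRST[S]={b}  FIRST[A]={b}  FIRST[B]={b}  FIRST[C]={b}
pass 2: — fixpoint
  FIRST[S]={b}  FIRST[A]={b}  FIRST[B]={b}  FIRST[C]={b}

FIRST(B) = ["b"]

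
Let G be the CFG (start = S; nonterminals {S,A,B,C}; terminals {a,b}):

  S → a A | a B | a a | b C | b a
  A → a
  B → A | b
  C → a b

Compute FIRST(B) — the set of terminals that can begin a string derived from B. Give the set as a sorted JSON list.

FIRST iteration:
pass 1:
  A via A→a: +{a}
  B via B→A: +{a}
  B via B→b: +{b}
  C via C→a b: +{a}
  S via S→a A: +{a}
  S via S→b C: +{b}
  FIRST[S]={a,b}  FIRST[A]={a}  FIRST[B]={a,b}  FIRST[C]={a}
pass 2: done
  FIRST[S]={a,b}  FIRST[A]={a}  FIRST[B]={a,b}  FIRST[C]={a}

FIRST(B) = ["a", "b"]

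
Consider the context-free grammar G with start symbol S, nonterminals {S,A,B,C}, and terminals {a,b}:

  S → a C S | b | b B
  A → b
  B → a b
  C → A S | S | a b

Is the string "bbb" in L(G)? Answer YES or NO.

Convert to CNF:
  S -> T0 X3 | T1 B | b
  A -> b
  B -> T0 T1
  C -> A S | T0 T1 | T0 X2 | T1 B | b
  T0 -> a
  T1 -> b
  X2 -> C S
  X3 -> C S

Fill CYK table bottom-up:
  cell(0,0) b: {A,C,S,T1}  orig:{A,C,S}
  cell(1,1) b: {A,C,S,T1}  orig:{A,C,S}
  cell(2,2) b: {A,C,S,T1}  orig:{A,C,S}
  cell(0,1) bb: {C,X2,X3}  orig:{C}
  cell(1,2) bb: {C,X2,X3}  orig:{C}
  cell(0,2) bbb: {X2,X3}  orig:{}

S ∉ T[0,2] ⇒ NO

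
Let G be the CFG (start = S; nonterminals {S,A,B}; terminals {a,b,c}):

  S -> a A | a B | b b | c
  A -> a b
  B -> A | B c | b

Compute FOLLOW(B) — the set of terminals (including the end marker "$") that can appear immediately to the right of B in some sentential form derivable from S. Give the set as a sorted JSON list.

FIRST iteration:
[1]
  A via A→a b: +{a}
  B via B→A: +{a}
  B via B→b: +{b}
  S via S→a A: +{a}
  S via S→b b: +{b}
  S via S→c: +{c}
  S: {a,b,c}  A: {a}  B: {a,b}
[2] (stable)
  S: {a,b,c}  A: {a}  B: {a,b}

FOLLOW sets:
seed FOLLOW(S) with $
pass 1:
  B→B c: FOLLOW(B) ⊇ FIRST(c) = {c}; new: +{c}
  S→a A: FOLLOW(A) ⊇ FOLLOW(S) ⊇ {$}; new: +{$}
  S→a B: FOLLOW(B) ⊇ FOLLOW(S) ⊇ {$}; new: +{$}
  FOLLOW(S)={$}  FOLLOW(A)={$}  FOLLOW(B)={$,c}
pass 2:
  B→A: FOLLOW(A) ⊇ FOLLOW(B) ⊇ {$,c}; new: +{c}
  FOLLOW(S)={$}  FOLLOW(A)={$,c}  FOLLOW(B)={$,c}
pass 3: (stable)
  FOLLOW(S)={$}  FOLLOW(A)={$,c}  FOLLOW(B)={$,c}

FOLLOW(B) = ["$", "c"]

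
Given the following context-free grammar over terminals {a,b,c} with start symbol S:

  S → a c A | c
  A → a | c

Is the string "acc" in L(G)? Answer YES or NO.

CNF form of G:
  S -> T0 X2 | c
  A -> a | c
  T0 -> a
  T1 -> c
  X2 -> T1 A

CYK table (by increasing span):
  cell(0,0) a: {A,T0}  orig:{A}
  cell(1,1) c: {A,S,T1}  orig:{A,S}
  cell(2,2) c: {A,S,T1}  orig:{A,S}
  cell(0,1) ac: ∅
  cell(1,2) cc: {X2}  orig:{}
  cell(0,2) acc: {S}

S ∈ T[0,2] ⇒ YES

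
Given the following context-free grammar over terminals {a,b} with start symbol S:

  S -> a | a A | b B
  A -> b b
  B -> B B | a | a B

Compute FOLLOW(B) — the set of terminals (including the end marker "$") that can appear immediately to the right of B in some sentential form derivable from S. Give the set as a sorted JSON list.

Compute FIRST by fixpoint:
pass 1:
  A via A→b b: +{b}
  B via B→a: +{a}
  S via S→a: +{a}
  S via S→b B: +{b}
  FIRST[S]={a,b}  FIRST[A]={b}  FIRST[B]={a}
pass 2: (stable)
  FIRST[S]={a,b}  FIRST[A]={b}  FIRST[B]={a}

FOLLOW sets:
seed FOLLOW(S) with $
[1]
  B→B B: FOLLOW(B) ⊇ FIRST(B) = {a}; new: +{a}
  S→a A: FOLLOW(A) ⊇ FOLLOW(S) ⊇ {$}; new: +{$}
  S→b B: FOLLOW(B) ⊇ FOLLOW(S) ⊇ {$}; new: +{$}
  FOLLOW[S]={$}  FOLLOW[A]={$}  FOLLOW[B]={$,a}
[2] — fixpoint
  FOLLOW[S]={$}  FOLLOW[A]={$}  FOLLOW[B]={$,a}

FOLLOW(B) = ["$", "a"]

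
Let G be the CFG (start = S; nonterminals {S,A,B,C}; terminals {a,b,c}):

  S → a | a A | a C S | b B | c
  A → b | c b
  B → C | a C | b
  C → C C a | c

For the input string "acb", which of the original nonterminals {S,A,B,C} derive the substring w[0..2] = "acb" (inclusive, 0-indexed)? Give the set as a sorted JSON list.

Convert to CNF:
  S -> T1 B | T2 A | T2 X5 | a | c
  A -> T0 T1 | b
  B -> C X3 | T2 C | b | c
  C -> C X4 | c
  T0 -> c
  T1 -> b
  T2 -> a
  X3 -> C T2
  X4 -> C T2
  X5 -> C S

CYK table (by increasing span) — only the sub-triangle for w[0..2]:
  [0..0]={S,T2}  "a"  orig:{S}
  [1..1]={B,C,S,T0}  "c"  orig:{B,C,S}
  [2..2]={A,B,T1}  "b"  orig:{A,B}
  [0..1]={B}  "ac"
  [1..2]={A}  "cb"
  [0..2]={S}  "acb"

Original NTs in T[0,2] deriving "acb": ["S"]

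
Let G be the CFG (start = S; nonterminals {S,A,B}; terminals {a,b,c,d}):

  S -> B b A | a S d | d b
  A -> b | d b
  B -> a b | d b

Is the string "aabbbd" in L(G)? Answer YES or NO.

CNF form of G:
  S -> B X3 | T0 T1 | T2 X4
  A -> T0 T1 | b
  B -> T0 T1 | T2 T1
  T0 -> d
  T1 -> b
  T2 -> a
  X3 -> T1 A
  X4 -> S T0

CYK table (by increasing span):
  T[0,0] 'a' = {T2}  orig:{}
  T[1,1] 'a' = {T2}  orig:{}
  T[2,2] 'b' = {A,T1}  orig:{A}
  T[3,3] 'b' = {A,T1}  orig:{A}
  T[4,4] 'b' = {A,T1}  orig:{A}
  T[5,5] 'd' = {T0}  orig:{}
  T[0,1] 'aa' = ∅
  T[1,2] 'ab' = {B}
  T[2,3] 'bb' = {X3}  orig:{}
  T[3,4] 'bb' = {X3}  orig:{}
  T[4,5] 'bd' = ∅
  T[0,2] 'aab' = ∅
  T[1,3] 'abb' = ∅
  T[2,4] 'bbb' = ∅
  T[3,5] 'bbd' = ∅
  T[0,3] 'aabb' = ∅
  T[1,4] 'abbb' = {S}
  T[2,5] 'bbbd' = ∅
  T[0,4] 'aabbb' = ∅
  T[1,5] 'abbbd' = {X4}  orig:{}
  T[0,5] 'aabbbd' = {S}

S ∈ T[0,5] ⇒ YES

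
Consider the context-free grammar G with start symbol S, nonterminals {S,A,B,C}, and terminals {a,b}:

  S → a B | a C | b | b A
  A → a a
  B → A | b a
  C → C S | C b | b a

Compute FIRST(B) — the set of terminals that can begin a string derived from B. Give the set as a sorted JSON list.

FIRST iteration:
round 1:
  A via A→a a: +{a}
  B via B→A: +{a}
  B via B→b a: +{b}
  C via C→b a: +{b}
  S via S→a B: +{a}
  S via S→b: +{b}
  S: {a,b}  A: {a}  B: {a,b}  C: {b}
round 2: — fixpoint
  S: {a,b}  A: {a}  B: {a,b}  C: {b}

FIRST(B) = ["a", "b"]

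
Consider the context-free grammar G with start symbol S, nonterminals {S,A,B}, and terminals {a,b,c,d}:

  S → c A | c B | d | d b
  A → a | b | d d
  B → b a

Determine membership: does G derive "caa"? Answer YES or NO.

Convert to CNF:
  S -> T0 T1 | T3 A | T3 B | d
  A -> T0 T0 | a | b
  B -> T1 T2
  T0 -> d
  T1 -> b
  T2 -> a
  T3 -> c

CYK table (by increasing span):
  T[0,0] 'c' = {T3}  orig:{}
  T[1,1] 'a' = {A,T2}  orig:{A}
  T[2,2] 'a' = {A,T2}  orig:{A}
  T[0,1] 'ca' = {S}
  T[1,2] 'aa' = ∅
  T[0,2] 'caa' = ∅

S ∉ T[0,2] ⇒ NO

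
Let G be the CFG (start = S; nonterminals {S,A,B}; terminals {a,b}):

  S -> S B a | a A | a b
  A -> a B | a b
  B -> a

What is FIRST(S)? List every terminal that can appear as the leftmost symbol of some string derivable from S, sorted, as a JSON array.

Compute FIRST by fixpoint:
round 1:
  A via A→a B: +{a}
  B via B→a: +{a}
  S via S→a A: +{a}
  FIRST(S)={a}  FIRST(A)={a}  FIRST(B)={a}
round 2: (stable)
  FIRST(S)={a}  FIRST(A)={a}  FIRST(B)={a}

FIRST(S) = ["a"]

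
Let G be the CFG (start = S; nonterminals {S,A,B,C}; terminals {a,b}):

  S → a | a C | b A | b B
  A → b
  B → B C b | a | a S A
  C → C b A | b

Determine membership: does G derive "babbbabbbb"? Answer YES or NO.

CNF form of G:
  S -> T0 A | T0 B | T1 C | a
  A -> b
  B -> B X2 | T1 X3 | a
  C -> C X4 | b
  T0 -> b
  T1 -> a
  X2 -> C T0
  X3 -> S A
  X4 -> T0 A

Fill CYK table bottom-up:
  T[0,0] 'b' = {A,C,T0}  orig:{A,C}
  T[1,1] 'a' = {B,S,T1}  orig:{B,S}
  T[2,2] 'b' = {A,C,T0}  orig:{A,C}
  T[3,3] 'b' = {A,C,T0}  orig:{A,C}
  T[4,4] 'b' = {A,C,T0}  orig:{A,C}
  T[5,5] 'a' = {B,S,T1}  orig:{B,S}
  T[6,6] 'b' = {A,C,T0}  orig:{A,C}
  T[7,7] 'b' = {A,C,T0}  orig:{A,C}
  T[8,8] 'b' = {A,C,T0}  orig:{A,C}
  T[9,9] 'b' = {A,C,T0}  orig:{A,C}
  T[0,1] 'ba' = {S}
  T[1,2] 'ab' = {S,X3}  orig:{S}
  T[2,3] 'bb' = {S,X2,X4}  orig:{S}
  T[3,4] 'bb' = {S,X2,X4}  orig:{S}
  T[4,5] 'ba' = {S}
  T[5,6] 'ab' = {S,X3}  orig:{S}
  T[6,7] 'bb' = {S,X2,X4}  orig:{S}
  T[7,8] 'bb' = {S,X2,X4}  orig:{S}
  T[8,9] 'bb' = {S,X2,X4}  orig:{S}
  T[0,2] 'bab' = {X3}  orig:{}
  T[1,3] 'abb' = {B,X3}  orig:{B}
  T[2,4] 'bbb' = {C,X3}  orig:{C}
  T[3,5] 'bba' = ∅
  T[4,6] 'bab' = {X3}  orig:{}
  T[5,7] 'abb' = {B,X3}  orig:{B}
  T[6,8] 'bbb' = {C,X3}  orig:{C}
  T[7,9] 'bbb' = {C,X3}  orig:{C}
  T[0,3] 'babb' = {S}
  T[1,4] 'abbb' = {B,S}
  T[2,5] 'bbba' = ∅
  T[3,6] 'bbab' = ∅
  T[4,7] 'babb' = {S}
  T[5,8] 'abbb' = {B,S}
  T[6,9] 'bbbb' = {X2}  orig:{}
  T[0,4] 'babbb' = {S,X3}  orig:{S}
  T[1,5] 'abbba' = ∅
  T[2,6] 'bbbab' = ∅
  T[3,7] 'bbabb' = ∅
  T[4,8] 'babbb' = {S,X3}  orig:{S}
  T[5,9] 'abbbb' = {B,X3}  orig:{B}
  T[0,5] 'babbba' = ∅
  T[1,6] 'abbbab' = ∅
  T[2,7] 'bbbabb' = ∅
  T[3,8] 'bbabbb' = ∅
  T[4,9] 'babbbb' = {S,X3}  orig:{S}
  T[0,6] 'babbbab' = ∅
  T[1,7] 'abbbabb' = ∅
  T[2,8] 'bbbabbb' = ∅
  T[3,9] 'bbabbbb' = ∅
  T[0,7] 'babbbabb' = ∅
  T[1,8] 'abbbabbb' = ∅
  T[2,9] 'bbbabbbb' = ∅
  T[0,8] 'babbbabbb' = ∅
  T[1,9] 'abbbabbbb' = ∅
  T[0,9] 'babbbabbbb' = ∅

S ∉ T[0,9] ⇒ NO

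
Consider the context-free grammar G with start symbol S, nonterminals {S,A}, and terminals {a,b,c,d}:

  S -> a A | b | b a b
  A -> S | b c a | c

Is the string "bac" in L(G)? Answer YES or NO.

CNF form of G:
  S -> T0 A | T1 X5 | b
  A -> T0 A | T1 X3 | T1 X4 | b | c
  T0 -> a
  T1 -> b
  T2 -> c
  X3 -> T0 T1
  X4 -> T2 T0
  X5 -> T0 T1

Fill CYK table bottom-up:
  T[0,0] 'b' = {A,S,T1}  orig:{A,S}
  T[1,1] 'a' = {T0}  orig:{}
  T[2,2] 'c' = {A,T2}  orig:{A}
  T[0,1] 'ba' = ∅
  T[1,2] 'ac' = {A,S}
  T[0,2] 'bac' = ∅

S ∉ T[0,2] ⇒ NO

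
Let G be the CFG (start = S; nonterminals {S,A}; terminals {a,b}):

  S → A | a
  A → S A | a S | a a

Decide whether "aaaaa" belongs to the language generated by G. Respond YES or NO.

CNF form of G:
  S -> S A | T0 S | T0 T0 | a
  A -> S A | T0 S | T0 T0
  T0 -> a

CYK table (by increasing span):
  T[0,0] 'a' = {S,T0}  orig:{S}
  T[1,1] 'a' = {S,T0}  orig:{S}
  T[2,2] 'a' = {S,T0}  orig:{S}
  T[3,3] 'a' = {S,T0}  orig:{S}
  T[4,4] 'a' = {S,T0}  orig:{S}
  T[0,1] 'aa' = {A,S}
  T[1,2] 'aa' = {A,S}
  T[2,3] 'aa' = {A,S}
  T[3,4] 'aa' = {A,S}
  T[0,2] 'aaa' = {A,S}
  T[1,3] 'aaa' = {A,S}
  T[2,4] 'aaa' = {A,S}
  T[0,3] 'aaaa' = {A,S}
  T[1,4] 'aaaa' = {A,S}
  T[0,4] 'aaaaa' = {A,S}

S ∈ T[0,4] ⇒ YES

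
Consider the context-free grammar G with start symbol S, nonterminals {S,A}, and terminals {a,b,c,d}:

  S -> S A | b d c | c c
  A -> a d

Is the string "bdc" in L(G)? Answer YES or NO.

CNF form of G:
  S -> S A | T2 X4 | T3 T3
  A -> T0 T1
  T0 -> a
  T1 -> d
  T2 -> b
  T3 -> c
  X4 -> T1 T3

CYK table (by increasing span):
  T[0,0] 'b' = {T2}  orig:{}
  T[1,1] 'd' = {T1}  orig:{}
  T[2,2] 'c' = {T3}  orig:{}
  T[0,1] 'bd' = ∅
  T[1,2] 'dc' = {X4}  orig:{}
  T[0,2] 'bdc' = {S}

S ∈ T[0,2] ⇒ YES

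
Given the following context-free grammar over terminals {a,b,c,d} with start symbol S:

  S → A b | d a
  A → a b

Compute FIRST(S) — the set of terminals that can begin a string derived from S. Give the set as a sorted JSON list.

FIRST sets, iterate to fixpoint:
round 1:
  A via A→a b: +{a}
  S via S→A b: +{a}
  S via S→d a: +{d}
  S: {a,d}  A: {a}
round 2: done
  S: {a,d}  A: {a}

FIRST(S) = ["a", "d"]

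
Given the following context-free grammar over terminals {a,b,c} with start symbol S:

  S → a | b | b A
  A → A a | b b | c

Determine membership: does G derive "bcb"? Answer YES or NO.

Convert to CNF:
  S -> T1 A | a | b
  A -> A T0 | T1 T1 | c
  T0 -> a
  T1 -> b

CYK table (by increasing span):
  T[0,0] 'b' = {S,T1}  orig:{S}
  T[1,1] 'c' = {A}
  T[2,2] 'b' = {S,T1}  orig:{S}
  T[0,1] 'bc' = {S}
  T[1,2] 'cb' = ∅
  T[0,2] 'bcb' = ∅

S ∉ T[0,2] ⇒ NO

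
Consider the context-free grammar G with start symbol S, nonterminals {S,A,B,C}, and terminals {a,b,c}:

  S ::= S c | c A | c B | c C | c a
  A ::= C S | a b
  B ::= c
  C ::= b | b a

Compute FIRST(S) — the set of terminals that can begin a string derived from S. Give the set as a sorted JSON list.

FIRST sets, iterate to fixpoint:
round 1:
  A via A→a b: +{a}
  B via B→c: +{c}
  C via C→b: +{b}
  S via S→c A: +{c}
  FIRST[S]={c}  FIRST[A]={a}  FIRST[B]={c}  FIRST[C]={b}
round 2:
  A via A→C S: +{b}
  FIRST[S]={c}  FIRST[A]={a,b}  FIRST[B]={c}  FIRST[C]={b}
round 3: (no change)
  FIRST[S]={c}  FIRST[A]={a,b}  FIRST[B]={c}  FIRST[C]={b}

FIRST(S) = ["c"]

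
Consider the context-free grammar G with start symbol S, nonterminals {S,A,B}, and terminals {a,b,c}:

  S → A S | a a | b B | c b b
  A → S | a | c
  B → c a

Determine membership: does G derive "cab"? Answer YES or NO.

CNF form of G:
  S -> A S | T0 T0 | T1 B | T2 X4
  A -> A S | T0 T0 | T1 B | T2 X3 | a | c
  B -> T2 T0
  T0 -> a
  T1 -> b
  T2 -> c
  X3 -> T1 T1
  X4 -> T1 T1

CYK table (by increasing span):
  T[0,0] 'c' = {A,T2}  orig:{A}
  T[1,1] 'a' = {A,T0}  orig:{A}
  T[2,2] 'b' = {T1}  orig:{}
  T[0,1] 'ca' = {B}
  T[1,2] 'ab' = ∅
  T[0,2] 'cab' = ∅

S ∉ T[0,2] ⇒ NO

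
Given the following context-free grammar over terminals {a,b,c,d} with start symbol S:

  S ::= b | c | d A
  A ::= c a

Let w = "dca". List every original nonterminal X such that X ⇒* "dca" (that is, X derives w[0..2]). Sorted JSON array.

CNF form of G:
  S -> T2 A | b | c
  A -> T0 T1
  T0 -> c
  T1 -> a
  T2 -> d

Fill CYK table bottom-up — only the sub-triangle for w[0..2]:
  [0..0]={T2}  "d"  orig:{}
  [1..1]={S,T0}  "c"  orig:{S}
  [2..2]={T1}  "a"  orig:{}
  [0..1]=∅  "dc"
  [1..2]={A}  "ca"
  [0..2]={S}  "dca"

Original NTs in T[0,2] deriving "dca": ["S"]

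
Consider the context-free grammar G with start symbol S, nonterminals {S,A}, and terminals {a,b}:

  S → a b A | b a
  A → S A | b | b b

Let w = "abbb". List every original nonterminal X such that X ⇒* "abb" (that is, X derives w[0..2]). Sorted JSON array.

CNF form of G:
  S -> T0 T1 | T1 X2
  A -> S A | T0 T0 | b
  T0 -> b
  T1 -> a
  X2 -> T0 A

Fill CYK table bottom-up, restricted to cells inside w[0..2]:
  cell(0,0) a: {T1}  orig:{}
  cell(1,1) b: {A,T0}  orig:{A}
  cell(2,2) b: {A,T0}  orig:{A}
  cell(0,1) ab: ∅
  cell(1,2) bb: {A,X2}  orig:{A}
  cell(0,2) abb: {S}

Original NTs in T[0,2] deriving "abb": ["S"]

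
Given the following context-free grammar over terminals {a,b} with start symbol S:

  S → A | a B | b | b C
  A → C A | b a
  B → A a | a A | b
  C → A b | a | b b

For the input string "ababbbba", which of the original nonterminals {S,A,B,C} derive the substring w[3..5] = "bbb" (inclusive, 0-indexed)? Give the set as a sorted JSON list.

CNF form of G:
  S -> C A | T0 C | T0 T1 | T1 B | b
  A -> C A | T0 T1
  B -> A T1 | T1 A | b
  C -> A T0 | T0 T0 | a
  T0 -> b
  T1 -> a

Fill CYK table bottom-up, restricted to cells inside w[3..5]:
  T[3,3] 'b' = {B,S,T0}  orig:{B,S}
  T[4,4] 'b' = {B,S,T0}  orig:{B,S}
  T[5,5] 'b' = {B,S,T0}  orig:{B,S}
  T[3,4] 'bb' = {C}
  T[4,5] 'bb' = {C}
  T[3,5] 'bbb' = {S}

Original NTs in T[3,5] deriving "bbb": ["S"]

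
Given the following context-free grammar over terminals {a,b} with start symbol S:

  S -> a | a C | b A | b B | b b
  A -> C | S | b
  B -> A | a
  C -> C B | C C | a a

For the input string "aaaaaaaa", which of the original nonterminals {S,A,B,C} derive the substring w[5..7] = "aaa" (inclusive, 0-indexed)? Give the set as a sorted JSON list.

Convert to CNF:
  S -> T0 C | T1 A | T1 B | T1 T1 | a
  A -> C B | C C | T0 C | T0 T0 | T1 A | T1 B | T1 T1 | a | b
  B -> C B | C C | T0 C | T0 T0 | T1 A | T1 B | T1 T1 | a | b
  C -> C B | C C | T0 T0
  T0 -> a
  T1 -> b

CYK table (by increasing span), restricted to cells inside w[5..7]:
  [5..5]={A,B,S,T0}  "a"  orig:{A,B,S}
  [6..6]={A,B,S,T0}  "a"  orig:{A,B,S}
  [7..7]={A,B,S,T0}  "a"  orig:{A,B,S}
  [5..6]={A,B,C}  "aa"
  [6..7]={A,B,C}  "aa"
  [5..7]={A,B,C,S}  "aaa"

Original NTs in T[5,7] deriving "aaa": ["A", "B", "C", "S"]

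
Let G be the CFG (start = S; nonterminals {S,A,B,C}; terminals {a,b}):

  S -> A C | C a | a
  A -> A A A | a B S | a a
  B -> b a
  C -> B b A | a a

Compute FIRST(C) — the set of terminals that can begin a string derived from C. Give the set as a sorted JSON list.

FIRST sets, iterate to fixpoint:
iter 1:
  A via A→a B S: +{a}
  B via B→b a: +{b}
  C via C→B b A: +{b}
  C via C→a a: +{a}
  S via S→A C: +{a}
  S via S→C a: +{b}
  FIRST(S)={a,b}  FIRST(A)={a}  FIRST(B)={b}  FIRST(C)={a,b}
iter 2: (stable)
  FIRST(S)={a,b}  FIRST(A)={a}  FIRST(B)={b}  FIRST(C)={a,b}

FIRST(C) = ["a", "b"]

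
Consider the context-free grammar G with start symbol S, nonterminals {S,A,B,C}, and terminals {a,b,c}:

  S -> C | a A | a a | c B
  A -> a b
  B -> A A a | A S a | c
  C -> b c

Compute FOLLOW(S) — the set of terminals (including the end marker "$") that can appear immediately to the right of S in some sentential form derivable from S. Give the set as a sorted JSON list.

FIRST iteration:
pass 1:
  A via A→a b: +{a}
  B via B→A A a: +{a}
  B via B→c: +{c}
  C via C→b c: +{b}
  S via S→C: +{b}
  S via S→a A: +{a}
  S via S→c B: +{c}
  FIRST[S]={a,b,c}  FIRST[A]={a}  FIRST[B]={a,c}  FIRST[C]={b}
pass 2: done
  FIRST[S]={a,b,c}  FIRST[A]={a}  FIRST[B]={a,c}  FIRST[C]={b}

Compute FOLLOW by fixpoint:
seed FOLLOW(S) with $
round 1:
  B→A A a: FOLLOW(A) ⊇ FIRST(A) = {a}; new: +{a}
  B→A S a: FOLLOW(A) ⊇ FIRST(S) = {a,b,c}; new: +{b,c}
  B→A S a: FOLLOW(S) ⊇ FIRST(a) = {a}; new: +{a}
  S→C: FOLLOW(C) ⊇ FOLLOW(S) ⊇ {$,a}; new: +{$,a}
  S→a A: FOLLOW(A) ⊇ FOLLOW(S) ⊇ {$,a}; new: +{$}
  S→c B: FOLLOW(B) ⊇ FOLLOW(S) ⊇ {$,a}; new: +{$,a}
  FOLLOW(S)={$,a}  FOLLOW(A)={$,a,b,c}  FOLLOW(B)={$,a}  FOLLOW(C)={$,a}
round 2: (no change)
  FOLLOW(S)={$,a}  FOLLOW(A)={$,a,b,c}  FOLLOW(B)={$,a}  FOLLOW(C)={$,a}

FOLLOW(S) = ["$", "a"]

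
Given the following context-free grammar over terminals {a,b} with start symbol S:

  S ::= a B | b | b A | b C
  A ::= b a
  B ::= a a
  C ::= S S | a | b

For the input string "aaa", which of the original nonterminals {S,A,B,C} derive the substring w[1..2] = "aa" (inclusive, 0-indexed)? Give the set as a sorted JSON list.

CNF form of G:
  S -> T0 A | T0 C | T1 B | b
  A -> T0 T1
  B -> T1 T1
  C -> S S | a | b
  T0 -> b
  T1 -> a

Fill CYK table bottom-up, restricted to cells inside w[1..2]:
  [1..1]={C,T1}  "a"  orig:{C}
  [2..2]={C,T1}  "a"  orig:{C}
  [1..2]={B}  "aa"

Original NTs in T[1,2] deriving "aa": ["B"]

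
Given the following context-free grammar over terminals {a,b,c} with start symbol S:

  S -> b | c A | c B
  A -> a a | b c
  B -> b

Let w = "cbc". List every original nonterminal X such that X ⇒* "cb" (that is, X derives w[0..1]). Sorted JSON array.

CNF form of G:
  S -> T2 A | T2 B | b
  A -> T0 T0 | T1 T2
  B -> b
  T0 -> a
  T1 -> b
  T2 -> c

CYK fill, restricted to cells inside w[0..1]:
  cell(0,0) c: {T2}  orig:{}
  cell(1,1) b: {B,S,T1}  orig:{B,S}
  cell(0,1) cb: {S}

Original NTs in T[0,1] deriving "cb": ["S"]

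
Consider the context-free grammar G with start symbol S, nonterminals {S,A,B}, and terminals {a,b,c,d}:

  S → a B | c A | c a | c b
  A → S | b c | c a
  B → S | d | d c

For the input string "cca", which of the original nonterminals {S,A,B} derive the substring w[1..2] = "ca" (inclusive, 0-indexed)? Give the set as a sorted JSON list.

Convert to CNF:
  S -> T0 B | T2 A | T2 T0 | T2 T1
  A -> T0 B | T1 T2 | T2 A | T2 T0 | T2 T1
  B -> T0 B | T2 A | T2 T0 | T2 T1 | T3 T2 | d
  T0 -> a
  T1 -> b
  T2 -> c
  T3 -> d

CYK fill — only the sub-triangle for w[1..2]:
  cell(1,1) c: {T2}  orig:{}
  cell(2,2) a: {T0}  orig:{}
  cell(1,2) ca: {A,B,S}

Original NTs in T[1,2] deriving "ca": ["A", "B", "S"]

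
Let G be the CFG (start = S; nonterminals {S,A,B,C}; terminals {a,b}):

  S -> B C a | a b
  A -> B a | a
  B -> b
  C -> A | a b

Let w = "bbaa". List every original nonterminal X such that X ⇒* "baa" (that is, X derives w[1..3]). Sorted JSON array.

Convert to CNF:
  S -> B X2 | T0 T1
  A -> B T0 | a
  B -> b
  C -> B T0 | T0 T1 | a
  T0 -> a
  T1 -> b
  X2 -> C T0

CYK table (by increasing span) (cells [i..j] with 1 ≤ i ≤ j ≤ 3 only):
  [1..1]={B,T1}  "b"  orig:{B}
  [2..2]={A,C,T0}  "a"  orig:{A,C}
  [3..3]={A,C,T0}  "a"  orig:{A,C}
  [1..2]={A,C}  "ba"
  [2..3]={X2}  "aa"  orig:{}
  [1..3]={S,X2}  "baa"  orig:{S}

Original NTs in T[1,3] deriving "baa": ["S"]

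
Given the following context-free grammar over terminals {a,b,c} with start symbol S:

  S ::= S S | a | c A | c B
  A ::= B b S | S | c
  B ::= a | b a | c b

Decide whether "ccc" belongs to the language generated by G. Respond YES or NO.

Convert to CNF:
  S -> S S | T1 A | T1 B | a
  A -> B X3 | S S | T1 A | T1 B | a | c
  B -> T0 T2 | T1 T0 | a
  T0 -> b
  T1 -> c
  T2 -> a
  X3 -> T0 S

CYK table (by increasing span):
  T[0,0] 'c' = {A,T1}  orig:{A}
  T[1,1] 'c' = {A,T1}  orig:{A}
  T[2,2] 'c' = {A,T1}  orig:{A}
  T[0,1] 'cc' = {A,S}
  T[1,2] 'cc' = {A,S}
  T[0,2] 'ccc' = {A,S}

S ∈ T[0,2] ⇒ YES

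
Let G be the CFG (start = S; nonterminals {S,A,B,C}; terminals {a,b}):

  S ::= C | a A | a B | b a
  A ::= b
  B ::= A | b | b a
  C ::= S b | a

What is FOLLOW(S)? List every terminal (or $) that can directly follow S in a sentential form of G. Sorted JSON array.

FIRST iteration:
round 1:
  A via A→b: +{b}
  B via B→A: +{b}
  C via C→a: +{a}
  S via S→C: +{a}
  S via S→b a: +{b}
  FIRST[S]={a,b}  FIRST[A]={b}  FIRST[B]={b}  FIRST[C]={a}
round 2:
  C via C→S b: +{b}
  FIRST[S]={a,b}  FIRST[A]={b}  FIRST[B]={b}  FIRST[C]={a,b}
round 3: (stable)
  FIRST[S]={a,b}  FIRST[A]={b}  FIRST[B]={b}  FIRST[C]={a,b}

FOLLOW sets:
seed FOLLOW(S) with $
pass 1:
  C→S b: FOLLOW(S) ⊇ FIRST(b) = {b}; new: +{b}
  S→C: FOLLOW(C) ⊇ FOLLOW(S) ⊇ {$,b}; new: +{$,b}
  S→a A: FOLLOW(A) ⊇ FOLLOW(S) ⊇ {$,b}; new: +{$,b}
  S→a B: FOLLOW(B) ⊇ FOLLOW(S) ⊇ {$,b}; new: +{$,b}
  S: {$,b}  A: {$,b}  B: {$,b}  C: {$,b}
pass 2: (no change)
  S: {$,b}  A: {$,b}  B: {$,b}  C: {$,b}

FOLLOW(S) = ["$", "b"]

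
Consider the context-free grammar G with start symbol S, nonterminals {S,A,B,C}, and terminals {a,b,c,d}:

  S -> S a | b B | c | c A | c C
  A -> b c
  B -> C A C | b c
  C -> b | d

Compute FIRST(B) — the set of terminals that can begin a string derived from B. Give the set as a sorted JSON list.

Compute FIRST by fixpoint:
round 1:
  A via A→b c: +{b}
  B via B→b c: +{b}
  C via C→b: +{b}
  C via C→d: +{d}
  S via S→b B: +{b}
  S via S→c: +{c}
  FIRST(S)={b,c}  FIRST(A)={b}  FIRST(B)={b}  FIRST(C)={b,d}
round 2:
  B via B→C A C: +{d}
  FIRST(S)={b,c}  FIRST(A)={b}  FIRST(B)={b,d}  FIRST(C)={b,d}
round 3: (stable)
  FIRST(S)={b,c}  FIRST(A)={b}  FIRST(B)={b,d}  FIRST(C)={b,d}

FIRST(B) = ["b", "d"]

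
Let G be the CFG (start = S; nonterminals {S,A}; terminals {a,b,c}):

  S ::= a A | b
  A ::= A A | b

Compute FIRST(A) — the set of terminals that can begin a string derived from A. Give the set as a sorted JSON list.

FIRST iteration:
[1]
  A via A→b: +{b}
  S via S→a A: +{a}
  S via S→b: +{b}
  FIRST[S]={a,b}  FIRST[A]={b}
[2] done
  FIRST[S]={a,b}  FIRST[A]={b}

FIRST(A) = ["b"]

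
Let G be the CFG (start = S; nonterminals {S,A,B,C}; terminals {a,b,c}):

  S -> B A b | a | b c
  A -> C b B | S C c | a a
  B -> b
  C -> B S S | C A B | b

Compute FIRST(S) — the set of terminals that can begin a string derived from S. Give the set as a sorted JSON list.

FIRST iteration:
round 1:
  A via A→a a: +{a}
  B via B→b: +{b}
  C via C→B S S: +{b}
  S via S→B A b: +{b}
  S via S→a: +{a}
  FIRST(S)={a,b}  FIRST(A)={a}  FIRST(B)={b}  FIRST(C)={b}
round 2:
  A via A→C b B: +{b}
  FIRST(S)={a,b}  FIRST(A)={a,b}  FIRST(B)={b}  FIRST(C)={b}
round 3: done
  FIRST(S)={a,b}  FIRST(A)={a,b}  FIRST(B)={b}  FIRST(C)={b}

FIRST(S) = ["a", "b"]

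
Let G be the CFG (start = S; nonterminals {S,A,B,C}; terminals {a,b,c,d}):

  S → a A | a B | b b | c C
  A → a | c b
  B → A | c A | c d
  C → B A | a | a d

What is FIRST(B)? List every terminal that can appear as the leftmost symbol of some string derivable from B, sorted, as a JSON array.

Compute FIRST by fixpoint:
pass 1:
  A via A→a: +{a}
  A via A→c b: +{c}
  B via B→A: +{a,c}
  C via C→B A: +{a,c}
  S via S→a A: +{a}
  S via S→b b: +{b}
  S via S→c C: +{c}
  S: {a,b,c}  A: {a,c}  B: {a,c}  C: {a,c}
pass 2: (no change)
  S: {a,b,c}  A: {a,c}  B: {a,c}  C: {a,c}

FIRST(B) = ["a", "c"]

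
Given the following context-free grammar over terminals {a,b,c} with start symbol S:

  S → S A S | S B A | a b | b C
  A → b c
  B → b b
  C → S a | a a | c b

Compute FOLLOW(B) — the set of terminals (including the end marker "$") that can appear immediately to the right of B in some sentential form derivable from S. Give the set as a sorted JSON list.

FIRST sets, iterate to fixpoint:
pass 1:
  A via A→b c: +{b}
  B via B→b b: +{b}
  C via C→a a: +{a}
  C via C→c b: +{c}
  S via S→a b: +{a}
  S via S→b C: +{b}
  FIRST[S]={a,b}  FIRST[A]={b}  FIRST[B]={b}  FIRST[C]={a,c}
pass 2:
  C via C→S a: +{b}
  FIRST[S]={a,b}  FIRST[A]={b}  FIRST[B]={b}  FIRST[C]={a,b,c}
pass 3: — fixpoint
  FIRST[S]={a,b}  FIRST[A]={b}  FIRST[B]={b}  FIRST[C]={a,b,c}

Compute FOLLOW by fixpoint:
initialize: $ ∈ FOLLOW(S)
pass 1:
  C→S a: FOLLOW(S) ⊇ FIRST(a) = {a}; new: +{a}
  S→S A S: FOLLOW(S) ⊇ FIRST(A) = {b}; new: +{b}
  S→S A S: FOLLOW(A) ⊇ FIRST(S) = {a,b}; new: +{a,b}
  S→S B A: FOLLOW(B) ⊇ FIRST(A) = {b}; new: +{b}
  S→S B A: FOLLOW(A) ⊇ FOLLOW(S) ⊇ {$,a,b}; new: +{$}
  S→b C: FOLLOW(C) ⊇ FOLLOW(S) ⊇ {$,a,b}; new: +{$,a,b}
  FOLLOW[S]={$,a,b}  FOLLOW[A]={$,a,b}  FOLLOW[B]={b}  FOLLOW[C]={$,a,b}
pass 2: — fixpoint
  FOLLOW[S]={$,a,b}  FOLLOW[A]={$,a,b}  FOLLOW[B]={b}  FOLLOW[C]={$,a,b}

FOLLOW(B) = ["b"]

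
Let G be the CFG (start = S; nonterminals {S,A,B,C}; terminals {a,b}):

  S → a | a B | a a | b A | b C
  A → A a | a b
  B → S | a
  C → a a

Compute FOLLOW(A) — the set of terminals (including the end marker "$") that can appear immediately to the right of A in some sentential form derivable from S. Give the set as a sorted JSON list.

FIRST iteration:
[1]
  A via A→a b: +{a}
  B via B→a: +{a}
  C via C→a a: +{a}
  S via S→a: +{a}
  S via S→b A: +{b}
  FIRST[S]={a,b}  FIRST[A]={a}  FIRST[B]={a}  FIRST[C]={a}
[2]
  B via B→S: +{b}
  FIRST[S]={a,b}  FIRST[A]={a}  FIRST[B]={a,b}  FIRST[C]={a}
[3] done
  FIRST[S]={a,b}  FIRST[A]={a}  FIRST[B]={a,b}  FIRST[C]={a}

Compute FOLLOW by fixpoint:
seed FOLLOW(S) with $
iter 1:
  A→A a: FOLLOW(A) ⊇ FIRST(a) = {a}; new: +{a}
  S→a B: FOLLOW(B) ⊇ FOLLOW(S) ⊇ {$}; new: +{$}
  S→b A: FOLLOW(A) ⊇ FOLLOW(S) ⊇ {$}; new: +{$}
  S→b C: FOLLOW(C) ⊇ FOLLOW(S) ⊇ {$}; new: +{$}
  FOLLOW(S)={$}  FOLLOW(A)={$,a}  FOLLOW(B)={$}  FOLLOW(C)={$}
iter 2: — fixpoint
  FOLLOW(S)={$}  FOLLOW(A)={$,a}  FOLLOW(B)={$}  FOLLOW(C)={$}

FOLLOW(A) = ["$", "a"]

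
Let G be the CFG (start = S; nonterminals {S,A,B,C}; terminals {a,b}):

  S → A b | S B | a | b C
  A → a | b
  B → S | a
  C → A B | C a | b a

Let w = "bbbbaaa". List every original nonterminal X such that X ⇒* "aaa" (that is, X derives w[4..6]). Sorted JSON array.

CNF form of G:
  S -> A T0 | S B | T0 C | a
  A -> a | b
  B -> A T0 | S B | T0 C | a
  C -> A B | C T1 | T0 T1
  T0 -> b
  T1 -> a

CYK fill, restricted to cells inside w[4..6]:
  cell(4,4) a: {A,B,S,T1}  orig:{A,B,S}
  cell(5,5) a: {A,B,S,T1}  orig:{A,B,S}
  cell(6,6) a: {A,B,S,T1}  orig:{A,B,S}
  cell(4,5) aa: {B,C,S}
  cell(5,6) aa: {B,C,S}
  cell(4,6) aaa: {B,C,S}

Original NTs in T[4,6] deriving "aaa": ["B", "C", "S"]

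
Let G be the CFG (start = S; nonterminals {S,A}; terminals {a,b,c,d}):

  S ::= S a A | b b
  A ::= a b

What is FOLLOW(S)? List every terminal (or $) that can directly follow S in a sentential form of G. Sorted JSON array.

Compute FIRST by fixpoint:
[1]
  A via A→a b: +{a}
  S via S→b b: +{b}
  FIRST[S]={b}  FIRST[A]={a}
[2] — fixpoint
  FIRST[S]={b}  FIRST[A]={a}

Compute FOLLOW by fixpoint:
initialize: $ ∈ FOLLOW(S)
iter 1:
  S→S a A: FOLLOW(S) ⊇ FIRST(a) = {a}; new: +{a}
  S→S a A: FOLLOW(A) ⊇ FOLLOW(S) ⊇ {$,a}; new: +{$,a}
  FOLLOW[S]={$,a}  FOLLOW[A]={$,a}
iter 2: (stable)
  FOLLOW[S]={$,a}  FOLLOW[A]={$,a}

FOLLOW(S) = ["$", "a"]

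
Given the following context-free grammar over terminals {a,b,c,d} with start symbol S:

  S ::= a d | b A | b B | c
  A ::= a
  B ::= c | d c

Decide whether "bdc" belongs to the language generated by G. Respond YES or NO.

CNF form of G:
  S -> T2 T0 | T3 A | T3 B | c
  A -> a
  B -> T0 T1 | c
  T0 -> d
  T1 -> c
  T2 -> a
  T3 -> b

Fill CYK table bottom-up:
  [0..0]={T3}  "b"  orig:{}
  [1..1]={T0}  "d"  orig:{}
  [2..2]={B,S,T1}  "c"  orig:{B,S}
  [0..1]=∅  "bd"
  [1..2]={B}  "dc"
  [0..2]={S}  "bdc"

S ∈ T[0,2] ⇒ YES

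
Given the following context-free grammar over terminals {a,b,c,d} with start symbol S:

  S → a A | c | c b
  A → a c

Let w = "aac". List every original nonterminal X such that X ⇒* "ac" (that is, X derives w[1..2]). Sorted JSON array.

Convert to CNF:
  S -> T0 A | T1 T2 | c
  A -> T0 T1
  T0 -> a
  T1 -> c
  T2 -> b

CYK table (by increasing span), restricted to cells inside w[1..2]:
  cell(1,1) a: {T0}  orig:{}
  cell(2,2) c: {S,T1}  orig:{S}
  cell(1,2) ac: {A}

Original NTs in T[1,2] deriving "ac": ["A"]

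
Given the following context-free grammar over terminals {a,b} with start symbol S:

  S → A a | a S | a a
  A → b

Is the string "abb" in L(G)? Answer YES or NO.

CNF form of G:
  S -> A T0 | T0 S | T0 T0
  A -> b
  T0 -> a

CYK table (by increasing span):
  [0..0]={T0}  "a"  orig:{}
  [1..1]={A}  "b"
  [2..2]={A}  "b"
  [0..1]=∅  "ab"
  [1..2]=∅  "bb"
  [0..2]=∅  "abb"

S ∉ T[0,2] ⇒ NO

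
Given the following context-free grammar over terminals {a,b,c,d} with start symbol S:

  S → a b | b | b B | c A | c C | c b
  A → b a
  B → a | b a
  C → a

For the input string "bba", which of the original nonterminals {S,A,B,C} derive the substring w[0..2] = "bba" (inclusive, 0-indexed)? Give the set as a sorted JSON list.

Convert to CNF:
  S -> T0 B | T1 T0 | T2 A | T2 C | T2 T0 | b
  A -> T0 T1
  B -> T0 T1 | a
  C -> a
  T0 -> b
  T1 -> a
  T2 -> c

CYK table (by increasing span) (cells [i..j] with 0 ≤ i ≤ j ≤ 2 only):
  [0..0]={S,T0}  "b"  orig:{S}
  [1..1]={S,T0}  "b"  orig:{S}
  [2..2]={B,C,T1}  "a"  orig:{B,C}
  [0..1]=∅  "bb"
  [1..2]={A,B,S}  "ba"
  [0..2]={S}  "bba"

Original NTs in T[0,2] deriving "bba": ["S"]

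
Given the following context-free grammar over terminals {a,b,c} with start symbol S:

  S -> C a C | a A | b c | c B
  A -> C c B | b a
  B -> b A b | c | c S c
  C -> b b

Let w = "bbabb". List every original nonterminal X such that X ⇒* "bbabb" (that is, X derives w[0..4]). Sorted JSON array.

CNF form of G:
  S -> C X6 | T0 B | T1 T0 | T2 A
  A -> C X3 | T1 T2
  B -> T0 X5 | T1 X4 | c
  C -> T1 T1
  T0 -> c
  T1 -> b
  T2 -> a
  X3 -> T0 B
  X4 -> A T1
  X5 -> S T0
  X6 -> T2 C

Fill CYK table bottom-up — only the sub-triangle for w[0..4]:
  cell(0,0) b: {T1}  orig:{}
  cell(1,1) b: {T1}  orig:{}
  cell(2,2) a: {T2}  orig:{}
  cell(3,3) b: {T1}  orig:{}
  cell(4,4) b: {T1}  orig:{}
  cell(0,1) bb: {C}
  cell(1,2) ba: {A}
  cell(2,3) ab: ∅
  cell(3,4) bb: {C}
  cell(0,2) bba: ∅
  cell(1,3) bab: {X4}  orig:{}
  cell(2,4) abb: {X6}  orig:{}
  cell(0,3) bbab: {B}
  cell(1,4) babb: ∅
  cell(0,4) bbabb: {S}

Original NTs in T[0,4] deriving "bbabb": ["S"]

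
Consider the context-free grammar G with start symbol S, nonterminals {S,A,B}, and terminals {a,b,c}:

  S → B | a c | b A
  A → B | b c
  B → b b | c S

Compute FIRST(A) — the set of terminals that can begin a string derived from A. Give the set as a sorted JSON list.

Compute FIRST by fixpoint:
round 1:
  A via A→b c: +{b}
  B via B→b b: +{b}
  B via B→c S: +{c}
  S via S→B: +{b,c}
  S via S→a c: +{a}
  FIRST(S)={a,b,c}  FIRST(A)={b}  FIRST(B)={b,c}
round 2:
  A via A→B: +{c}
  FIRST(S)={a,b,c}  FIRST(A)={b,c}  FIRST(B)={b,c}
round 3: (stable)
  FIRST(S)={a,b,c}  FIRST(A)={b,c}  FIRST(B)={b,c}

FIRST(A) = ["b", "c"]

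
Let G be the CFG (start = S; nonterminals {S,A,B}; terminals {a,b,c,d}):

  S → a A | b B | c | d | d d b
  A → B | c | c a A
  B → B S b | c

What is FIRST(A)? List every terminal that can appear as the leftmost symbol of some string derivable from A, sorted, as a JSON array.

FIRST iteration:
[1]
  A via A→c: +{c}
  B via B→c: +{c}
  S via S→a A: +{a}
  S via S→b B: +{b}
  S via S→c: +{c}
  S via S→d: +{d}
  S: {a,b,c,d}  A: {c}  B: {c}
[2] (stable)
  S: {a,b,c,d}  A: {c}  B: {c}

FIRST(A) = ["c"]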